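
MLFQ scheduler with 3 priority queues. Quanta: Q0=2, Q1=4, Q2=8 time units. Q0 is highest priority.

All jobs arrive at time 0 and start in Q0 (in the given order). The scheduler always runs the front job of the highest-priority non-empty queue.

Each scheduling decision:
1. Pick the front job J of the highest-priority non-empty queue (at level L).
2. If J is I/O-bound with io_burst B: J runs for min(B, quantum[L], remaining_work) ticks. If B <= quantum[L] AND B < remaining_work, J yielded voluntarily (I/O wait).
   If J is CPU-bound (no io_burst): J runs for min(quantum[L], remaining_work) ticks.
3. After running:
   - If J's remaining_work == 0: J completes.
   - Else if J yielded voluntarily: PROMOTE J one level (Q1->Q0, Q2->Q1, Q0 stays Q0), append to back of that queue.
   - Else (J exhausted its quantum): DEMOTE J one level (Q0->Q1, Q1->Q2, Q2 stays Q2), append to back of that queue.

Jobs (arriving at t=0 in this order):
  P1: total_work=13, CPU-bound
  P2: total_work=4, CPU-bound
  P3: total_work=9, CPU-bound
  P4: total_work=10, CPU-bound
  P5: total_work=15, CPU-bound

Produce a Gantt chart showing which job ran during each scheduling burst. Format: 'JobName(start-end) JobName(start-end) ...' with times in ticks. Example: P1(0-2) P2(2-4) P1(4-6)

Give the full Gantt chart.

t=0-2: P1@Q0 runs 2, rem=11, quantum used, demote→Q1. Q0=[P2,P3,P4,P5] Q1=[P1] Q2=[]
t=2-4: P2@Q0 runs 2, rem=2, quantum used, demote→Q1. Q0=[P3,P4,P5] Q1=[P1,P2] Q2=[]
t=4-6: P3@Q0 runs 2, rem=7, quantum used, demote→Q1. Q0=[P4,P5] Q1=[P1,P2,P3] Q2=[]
t=6-8: P4@Q0 runs 2, rem=8, quantum used, demote→Q1. Q0=[P5] Q1=[P1,P2,P3,P4] Q2=[]
t=8-10: P5@Q0 runs 2, rem=13, quantum used, demote→Q1. Q0=[] Q1=[P1,P2,P3,P4,P5] Q2=[]
t=10-14: P1@Q1 runs 4, rem=7, quantum used, demote→Q2. Q0=[] Q1=[P2,P3,P4,P5] Q2=[P1]
t=14-16: P2@Q1 runs 2, rem=0, completes. Q0=[] Q1=[P3,P4,P5] Q2=[P1]
t=16-20: P3@Q1 runs 4, rem=3, quantum used, demote→Q2. Q0=[] Q1=[P4,P5] Q2=[P1,P3]
t=20-24: P4@Q1 runs 4, rem=4, quantum used, demote→Q2. Q0=[] Q1=[P5] Q2=[P1,P3,P4]
t=24-28: P5@Q1 runs 4, rem=9, quantum used, demote→Q2. Q0=[] Q1=[] Q2=[P1,P3,P4,P5]
t=28-35: P1@Q2 runs 7, rem=0, completes. Q0=[] Q1=[] Q2=[P3,P4,P5]
t=35-38: P3@Q2 runs 3, rem=0, completes. Q0=[] Q1=[] Q2=[P4,P5]
t=38-42: P4@Q2 runs 4, rem=0, completes. Q0=[] Q1=[] Q2=[P5]
t=42-50: P5@Q2 runs 8, rem=1, quantum used, demote→Q2. Q0=[] Q1=[] Q2=[P5]
t=50-51: P5@Q2 runs 1, rem=0, completes. Q0=[] Q1=[] Q2=[]

Answer: P1(0-2) P2(2-4) P3(4-6) P4(6-8) P5(8-10) P1(10-14) P2(14-16) P3(16-20) P4(20-24) P5(24-28) P1(28-35) P3(35-38) P4(38-42) P5(42-50) P5(50-51)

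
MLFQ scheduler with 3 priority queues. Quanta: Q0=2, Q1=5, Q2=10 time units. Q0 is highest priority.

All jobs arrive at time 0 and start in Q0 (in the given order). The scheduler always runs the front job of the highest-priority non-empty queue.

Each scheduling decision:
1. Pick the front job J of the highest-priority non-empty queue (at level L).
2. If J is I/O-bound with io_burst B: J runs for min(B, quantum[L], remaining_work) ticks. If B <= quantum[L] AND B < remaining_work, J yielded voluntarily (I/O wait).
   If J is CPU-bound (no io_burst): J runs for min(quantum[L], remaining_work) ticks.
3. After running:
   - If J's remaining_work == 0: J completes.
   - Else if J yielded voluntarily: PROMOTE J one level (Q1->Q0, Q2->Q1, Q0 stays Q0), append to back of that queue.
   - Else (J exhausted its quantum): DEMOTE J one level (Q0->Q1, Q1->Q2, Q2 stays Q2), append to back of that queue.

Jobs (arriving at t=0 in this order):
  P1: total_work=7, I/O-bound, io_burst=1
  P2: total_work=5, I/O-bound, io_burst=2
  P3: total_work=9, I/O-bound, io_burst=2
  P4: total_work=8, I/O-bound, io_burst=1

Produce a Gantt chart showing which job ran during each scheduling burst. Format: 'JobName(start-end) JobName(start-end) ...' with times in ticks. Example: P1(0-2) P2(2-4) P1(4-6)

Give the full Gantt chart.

Answer: P1(0-1) P2(1-3) P3(3-5) P4(5-6) P1(6-7) P2(7-9) P3(9-11) P4(11-12) P1(12-13) P2(13-14) P3(14-16) P4(16-17) P1(17-18) P3(18-20) P4(20-21) P1(21-22) P3(22-23) P4(23-24) P1(24-25) P4(25-26) P1(26-27) P4(27-28) P4(28-29)

Derivation:
t=0-1: P1@Q0 runs 1, rem=6, I/O yield, promote→Q0. Q0=[P2,P3,P4,P1] Q1=[] Q2=[]
t=1-3: P2@Q0 runs 2, rem=3, I/O yield, promote→Q0. Q0=[P3,P4,P1,P2] Q1=[] Q2=[]
t=3-5: P3@Q0 runs 2, rem=7, I/O yield, promote→Q0. Q0=[P4,P1,P2,P3] Q1=[] Q2=[]
t=5-6: P4@Q0 runs 1, rem=7, I/O yield, promote→Q0. Q0=[P1,P2,P3,P4] Q1=[] Q2=[]
t=6-7: P1@Q0 runs 1, rem=5, I/O yield, promote→Q0. Q0=[P2,P3,P4,P1] Q1=[] Q2=[]
t=7-9: P2@Q0 runs 2, rem=1, I/O yield, promote→Q0. Q0=[P3,P4,P1,P2] Q1=[] Q2=[]
t=9-11: P3@Q0 runs 2, rem=5, I/O yield, promote→Q0. Q0=[P4,P1,P2,P3] Q1=[] Q2=[]
t=11-12: P4@Q0 runs 1, rem=6, I/O yield, promote→Q0. Q0=[P1,P2,P3,P4] Q1=[] Q2=[]
t=12-13: P1@Q0 runs 1, rem=4, I/O yield, promote→Q0. Q0=[P2,P3,P4,P1] Q1=[] Q2=[]
t=13-14: P2@Q0 runs 1, rem=0, completes. Q0=[P3,P4,P1] Q1=[] Q2=[]
t=14-16: P3@Q0 runs 2, rem=3, I/O yield, promote→Q0. Q0=[P4,P1,P3] Q1=[] Q2=[]
t=16-17: P4@Q0 runs 1, rem=5, I/O yield, promote→Q0. Q0=[P1,P3,P4] Q1=[] Q2=[]
t=17-18: P1@Q0 runs 1, rem=3, I/O yield, promote→Q0. Q0=[P3,P4,P1] Q1=[] Q2=[]
t=18-20: P3@Q0 runs 2, rem=1, I/O yield, promote→Q0. Q0=[P4,P1,P3] Q1=[] Q2=[]
t=20-21: P4@Q0 runs 1, rem=4, I/O yield, promote→Q0. Q0=[P1,P3,P4] Q1=[] Q2=[]
t=21-22: P1@Q0 runs 1, rem=2, I/O yield, promote→Q0. Q0=[P3,P4,P1] Q1=[] Q2=[]
t=22-23: P3@Q0 runs 1, rem=0, completes. Q0=[P4,P1] Q1=[] Q2=[]
t=23-24: P4@Q0 runs 1, rem=3, I/O yield, promote→Q0. Q0=[P1,P4] Q1=[] Q2=[]
t=24-25: P1@Q0 runs 1, rem=1, I/O yield, promote→Q0. Q0=[P4,P1] Q1=[] Q2=[]
t=25-26: P4@Q0 runs 1, rem=2, I/O yield, promote→Q0. Q0=[P1,P4] Q1=[] Q2=[]
t=26-27: P1@Q0 runs 1, rem=0, completes. Q0=[P4] Q1=[] Q2=[]
t=27-28: P4@Q0 runs 1, rem=1, I/O yield, promote→Q0. Q0=[P4] Q1=[] Q2=[]
t=28-29: P4@Q0 runs 1, rem=0, completes. Q0=[] Q1=[] Q2=[]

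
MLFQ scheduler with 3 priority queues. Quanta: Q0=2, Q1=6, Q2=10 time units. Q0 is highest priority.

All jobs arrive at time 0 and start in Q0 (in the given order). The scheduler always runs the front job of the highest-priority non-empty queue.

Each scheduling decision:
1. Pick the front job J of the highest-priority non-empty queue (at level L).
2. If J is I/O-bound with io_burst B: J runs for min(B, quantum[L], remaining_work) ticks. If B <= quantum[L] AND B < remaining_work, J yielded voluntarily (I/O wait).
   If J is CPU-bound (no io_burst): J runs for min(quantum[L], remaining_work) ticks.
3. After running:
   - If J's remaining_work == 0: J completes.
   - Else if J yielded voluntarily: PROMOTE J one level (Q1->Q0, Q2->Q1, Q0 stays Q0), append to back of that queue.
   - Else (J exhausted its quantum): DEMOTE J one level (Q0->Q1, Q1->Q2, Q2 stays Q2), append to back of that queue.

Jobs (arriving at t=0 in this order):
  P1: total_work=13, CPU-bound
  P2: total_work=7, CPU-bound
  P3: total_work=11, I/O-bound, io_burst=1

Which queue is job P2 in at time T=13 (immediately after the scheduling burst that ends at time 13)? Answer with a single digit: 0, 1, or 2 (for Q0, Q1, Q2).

t=0-2: P1@Q0 runs 2, rem=11, quantum used, demote→Q1. Q0=[P2,P3] Q1=[P1] Q2=[]
t=2-4: P2@Q0 runs 2, rem=5, quantum used, demote→Q1. Q0=[P3] Q1=[P1,P2] Q2=[]
t=4-5: P3@Q0 runs 1, rem=10, I/O yield, promote→Q0. Q0=[P3] Q1=[P1,P2] Q2=[]
t=5-6: P3@Q0 runs 1, rem=9, I/O yield, promote→Q0. Q0=[P3] Q1=[P1,P2] Q2=[]
t=6-7: P3@Q0 runs 1, rem=8, I/O yield, promote→Q0. Q0=[P3] Q1=[P1,P2] Q2=[]
t=7-8: P3@Q0 runs 1, rem=7, I/O yield, promote→Q0. Q0=[P3] Q1=[P1,P2] Q2=[]
t=8-9: P3@Q0 runs 1, rem=6, I/O yield, promote→Q0. Q0=[P3] Q1=[P1,P2] Q2=[]
t=9-10: P3@Q0 runs 1, rem=5, I/O yield, promote→Q0. Q0=[P3] Q1=[P1,P2] Q2=[]
t=10-11: P3@Q0 runs 1, rem=4, I/O yield, promote→Q0. Q0=[P3] Q1=[P1,P2] Q2=[]
t=11-12: P3@Q0 runs 1, rem=3, I/O yield, promote→Q0. Q0=[P3] Q1=[P1,P2] Q2=[]
t=12-13: P3@Q0 runs 1, rem=2, I/O yield, promote→Q0. Q0=[P3] Q1=[P1,P2] Q2=[]
t=13-14: P3@Q0 runs 1, rem=1, I/O yield, promote→Q0. Q0=[P3] Q1=[P1,P2] Q2=[]
t=14-15: P3@Q0 runs 1, rem=0, completes. Q0=[] Q1=[P1,P2] Q2=[]
t=15-21: P1@Q1 runs 6, rem=5, quantum used, demote→Q2. Q0=[] Q1=[P2] Q2=[P1]
t=21-26: P2@Q1 runs 5, rem=0, completes. Q0=[] Q1=[] Q2=[P1]
t=26-31: P1@Q2 runs 5, rem=0, completes. Q0=[] Q1=[] Q2=[]

Answer: 1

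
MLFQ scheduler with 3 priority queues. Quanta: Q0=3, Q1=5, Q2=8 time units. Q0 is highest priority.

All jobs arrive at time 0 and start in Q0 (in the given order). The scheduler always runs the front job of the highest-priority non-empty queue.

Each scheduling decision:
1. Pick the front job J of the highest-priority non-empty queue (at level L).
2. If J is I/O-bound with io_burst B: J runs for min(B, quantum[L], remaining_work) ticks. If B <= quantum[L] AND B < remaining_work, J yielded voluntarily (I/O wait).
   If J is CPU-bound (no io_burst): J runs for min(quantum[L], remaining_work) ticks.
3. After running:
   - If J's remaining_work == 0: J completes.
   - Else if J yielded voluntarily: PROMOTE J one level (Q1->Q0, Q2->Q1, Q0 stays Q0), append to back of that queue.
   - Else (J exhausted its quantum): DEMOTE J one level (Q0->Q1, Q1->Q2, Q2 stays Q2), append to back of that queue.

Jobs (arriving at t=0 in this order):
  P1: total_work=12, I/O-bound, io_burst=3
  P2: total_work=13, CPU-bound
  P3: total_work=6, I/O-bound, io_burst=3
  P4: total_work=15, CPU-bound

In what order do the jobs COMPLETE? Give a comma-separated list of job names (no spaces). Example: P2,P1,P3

Answer: P3,P1,P2,P4

Derivation:
t=0-3: P1@Q0 runs 3, rem=9, I/O yield, promote→Q0. Q0=[P2,P3,P4,P1] Q1=[] Q2=[]
t=3-6: P2@Q0 runs 3, rem=10, quantum used, demote→Q1. Q0=[P3,P4,P1] Q1=[P2] Q2=[]
t=6-9: P3@Q0 runs 3, rem=3, I/O yield, promote→Q0. Q0=[P4,P1,P3] Q1=[P2] Q2=[]
t=9-12: P4@Q0 runs 3, rem=12, quantum used, demote→Q1. Q0=[P1,P3] Q1=[P2,P4] Q2=[]
t=12-15: P1@Q0 runs 3, rem=6, I/O yield, promote→Q0. Q0=[P3,P1] Q1=[P2,P4] Q2=[]
t=15-18: P3@Q0 runs 3, rem=0, completes. Q0=[P1] Q1=[P2,P4] Q2=[]
t=18-21: P1@Q0 runs 3, rem=3, I/O yield, promote→Q0. Q0=[P1] Q1=[P2,P4] Q2=[]
t=21-24: P1@Q0 runs 3, rem=0, completes. Q0=[] Q1=[P2,P4] Q2=[]
t=24-29: P2@Q1 runs 5, rem=5, quantum used, demote→Q2. Q0=[] Q1=[P4] Q2=[P2]
t=29-34: P4@Q1 runs 5, rem=7, quantum used, demote→Q2. Q0=[] Q1=[] Q2=[P2,P4]
t=34-39: P2@Q2 runs 5, rem=0, completes. Q0=[] Q1=[] Q2=[P4]
t=39-46: P4@Q2 runs 7, rem=0, completes. Q0=[] Q1=[] Q2=[]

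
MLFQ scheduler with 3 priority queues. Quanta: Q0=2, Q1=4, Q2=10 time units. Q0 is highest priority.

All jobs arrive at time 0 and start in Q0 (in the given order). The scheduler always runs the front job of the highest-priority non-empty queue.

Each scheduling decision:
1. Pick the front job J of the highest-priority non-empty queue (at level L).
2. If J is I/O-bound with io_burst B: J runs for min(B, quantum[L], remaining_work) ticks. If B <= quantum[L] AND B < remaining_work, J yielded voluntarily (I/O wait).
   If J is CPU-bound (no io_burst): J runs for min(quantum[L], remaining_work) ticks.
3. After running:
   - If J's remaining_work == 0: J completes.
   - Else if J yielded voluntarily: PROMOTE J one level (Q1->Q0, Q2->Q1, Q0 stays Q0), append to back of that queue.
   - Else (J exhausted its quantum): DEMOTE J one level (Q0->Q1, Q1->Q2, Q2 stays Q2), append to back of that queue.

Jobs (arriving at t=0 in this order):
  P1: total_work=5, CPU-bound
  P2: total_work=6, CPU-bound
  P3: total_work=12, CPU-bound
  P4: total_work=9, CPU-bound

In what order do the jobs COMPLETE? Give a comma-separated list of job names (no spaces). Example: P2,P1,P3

Answer: P1,P2,P3,P4

Derivation:
t=0-2: P1@Q0 runs 2, rem=3, quantum used, demote→Q1. Q0=[P2,P3,P4] Q1=[P1] Q2=[]
t=2-4: P2@Q0 runs 2, rem=4, quantum used, demote→Q1. Q0=[P3,P4] Q1=[P1,P2] Q2=[]
t=4-6: P3@Q0 runs 2, rem=10, quantum used, demote→Q1. Q0=[P4] Q1=[P1,P2,P3] Q2=[]
t=6-8: P4@Q0 runs 2, rem=7, quantum used, demote→Q1. Q0=[] Q1=[P1,P2,P3,P4] Q2=[]
t=8-11: P1@Q1 runs 3, rem=0, completes. Q0=[] Q1=[P2,P3,P4] Q2=[]
t=11-15: P2@Q1 runs 4, rem=0, completes. Q0=[] Q1=[P3,P4] Q2=[]
t=15-19: P3@Q1 runs 4, rem=6, quantum used, demote→Q2. Q0=[] Q1=[P4] Q2=[P3]
t=19-23: P4@Q1 runs 4, rem=3, quantum used, demote→Q2. Q0=[] Q1=[] Q2=[P3,P4]
t=23-29: P3@Q2 runs 6, rem=0, completes. Q0=[] Q1=[] Q2=[P4]
t=29-32: P4@Q2 runs 3, rem=0, completes. Q0=[] Q1=[] Q2=[]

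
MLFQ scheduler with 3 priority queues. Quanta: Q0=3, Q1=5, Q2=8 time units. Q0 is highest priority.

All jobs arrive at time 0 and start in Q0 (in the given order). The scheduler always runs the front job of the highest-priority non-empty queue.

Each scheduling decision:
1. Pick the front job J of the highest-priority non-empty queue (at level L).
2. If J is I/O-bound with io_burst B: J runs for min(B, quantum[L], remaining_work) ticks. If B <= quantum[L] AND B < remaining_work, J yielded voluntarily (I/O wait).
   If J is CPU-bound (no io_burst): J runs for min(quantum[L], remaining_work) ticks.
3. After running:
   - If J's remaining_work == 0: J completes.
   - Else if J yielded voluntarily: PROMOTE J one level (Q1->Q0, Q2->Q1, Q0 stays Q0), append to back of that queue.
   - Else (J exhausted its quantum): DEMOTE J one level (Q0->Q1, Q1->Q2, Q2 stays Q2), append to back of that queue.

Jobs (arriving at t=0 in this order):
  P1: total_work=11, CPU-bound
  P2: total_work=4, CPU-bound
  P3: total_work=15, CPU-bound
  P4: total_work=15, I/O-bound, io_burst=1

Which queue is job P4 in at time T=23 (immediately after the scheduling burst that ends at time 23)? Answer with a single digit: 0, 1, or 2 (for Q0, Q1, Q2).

Answer: 0

Derivation:
t=0-3: P1@Q0 runs 3, rem=8, quantum used, demote→Q1. Q0=[P2,P3,P4] Q1=[P1] Q2=[]
t=3-6: P2@Q0 runs 3, rem=1, quantum used, demote→Q1. Q0=[P3,P4] Q1=[P1,P2] Q2=[]
t=6-9: P3@Q0 runs 3, rem=12, quantum used, demote→Q1. Q0=[P4] Q1=[P1,P2,P3] Q2=[]
t=9-10: P4@Q0 runs 1, rem=14, I/O yield, promote→Q0. Q0=[P4] Q1=[P1,P2,P3] Q2=[]
t=10-11: P4@Q0 runs 1, rem=13, I/O yield, promote→Q0. Q0=[P4] Q1=[P1,P2,P3] Q2=[]
t=11-12: P4@Q0 runs 1, rem=12, I/O yield, promote→Q0. Q0=[P4] Q1=[P1,P2,P3] Q2=[]
t=12-13: P4@Q0 runs 1, rem=11, I/O yield, promote→Q0. Q0=[P4] Q1=[P1,P2,P3] Q2=[]
t=13-14: P4@Q0 runs 1, rem=10, I/O yield, promote→Q0. Q0=[P4] Q1=[P1,P2,P3] Q2=[]
t=14-15: P4@Q0 runs 1, rem=9, I/O yield, promote→Q0. Q0=[P4] Q1=[P1,P2,P3] Q2=[]
t=15-16: P4@Q0 runs 1, rem=8, I/O yield, promote→Q0. Q0=[P4] Q1=[P1,P2,P3] Q2=[]
t=16-17: P4@Q0 runs 1, rem=7, I/O yield, promote→Q0. Q0=[P4] Q1=[P1,P2,P3] Q2=[]
t=17-18: P4@Q0 runs 1, rem=6, I/O yield, promote→Q0. Q0=[P4] Q1=[P1,P2,P3] Q2=[]
t=18-19: P4@Q0 runs 1, rem=5, I/O yield, promote→Q0. Q0=[P4] Q1=[P1,P2,P3] Q2=[]
t=19-20: P4@Q0 runs 1, rem=4, I/O yield, promote→Q0. Q0=[P4] Q1=[P1,P2,P3] Q2=[]
t=20-21: P4@Q0 runs 1, rem=3, I/O yield, promote→Q0. Q0=[P4] Q1=[P1,P2,P3] Q2=[]
t=21-22: P4@Q0 runs 1, rem=2, I/O yield, promote→Q0. Q0=[P4] Q1=[P1,P2,P3] Q2=[]
t=22-23: P4@Q0 runs 1, rem=1, I/O yield, promote→Q0. Q0=[P4] Q1=[P1,P2,P3] Q2=[]
t=23-24: P4@Q0 runs 1, rem=0, completes. Q0=[] Q1=[P1,P2,P3] Q2=[]
t=24-29: P1@Q1 runs 5, rem=3, quantum used, demote→Q2. Q0=[] Q1=[P2,P3] Q2=[P1]
t=29-30: P2@Q1 runs 1, rem=0, completes. Q0=[] Q1=[P3] Q2=[P1]
t=30-35: P3@Q1 runs 5, rem=7, quantum used, demote→Q2. Q0=[] Q1=[] Q2=[P1,P3]
t=35-38: P1@Q2 runs 3, rem=0, completes. Q0=[] Q1=[] Q2=[P3]
t=38-45: P3@Q2 runs 7, rem=0, completes. Q0=[] Q1=[] Q2=[]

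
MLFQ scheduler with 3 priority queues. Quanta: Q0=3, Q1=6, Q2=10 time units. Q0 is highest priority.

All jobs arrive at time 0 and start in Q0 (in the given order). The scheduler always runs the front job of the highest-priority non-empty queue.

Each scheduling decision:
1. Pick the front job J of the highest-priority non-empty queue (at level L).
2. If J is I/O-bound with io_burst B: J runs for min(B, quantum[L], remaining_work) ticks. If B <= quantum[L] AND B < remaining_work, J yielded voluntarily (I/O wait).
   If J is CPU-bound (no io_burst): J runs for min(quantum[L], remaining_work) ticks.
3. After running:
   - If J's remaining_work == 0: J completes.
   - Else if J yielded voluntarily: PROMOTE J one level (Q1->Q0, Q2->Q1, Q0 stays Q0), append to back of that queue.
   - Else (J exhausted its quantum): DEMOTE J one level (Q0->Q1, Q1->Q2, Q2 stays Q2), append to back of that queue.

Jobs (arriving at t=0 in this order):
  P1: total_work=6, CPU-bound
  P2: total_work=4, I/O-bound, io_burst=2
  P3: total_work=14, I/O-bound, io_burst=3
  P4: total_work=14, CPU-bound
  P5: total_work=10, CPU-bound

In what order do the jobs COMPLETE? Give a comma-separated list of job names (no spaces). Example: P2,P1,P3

Answer: P2,P3,P1,P4,P5

Derivation:
t=0-3: P1@Q0 runs 3, rem=3, quantum used, demote→Q1. Q0=[P2,P3,P4,P5] Q1=[P1] Q2=[]
t=3-5: P2@Q0 runs 2, rem=2, I/O yield, promote→Q0. Q0=[P3,P4,P5,P2] Q1=[P1] Q2=[]
t=5-8: P3@Q0 runs 3, rem=11, I/O yield, promote→Q0. Q0=[P4,P5,P2,P3] Q1=[P1] Q2=[]
t=8-11: P4@Q0 runs 3, rem=11, quantum used, demote→Q1. Q0=[P5,P2,P3] Q1=[P1,P4] Q2=[]
t=11-14: P5@Q0 runs 3, rem=7, quantum used, demote→Q1. Q0=[P2,P3] Q1=[P1,P4,P5] Q2=[]
t=14-16: P2@Q0 runs 2, rem=0, completes. Q0=[P3] Q1=[P1,P4,P5] Q2=[]
t=16-19: P3@Q0 runs 3, rem=8, I/O yield, promote→Q0. Q0=[P3] Q1=[P1,P4,P5] Q2=[]
t=19-22: P3@Q0 runs 3, rem=5, I/O yield, promote→Q0. Q0=[P3] Q1=[P1,P4,P5] Q2=[]
t=22-25: P3@Q0 runs 3, rem=2, I/O yield, promote→Q0. Q0=[P3] Q1=[P1,P4,P5] Q2=[]
t=25-27: P3@Q0 runs 2, rem=0, completes. Q0=[] Q1=[P1,P4,P5] Q2=[]
t=27-30: P1@Q1 runs 3, rem=0, completes. Q0=[] Q1=[P4,P5] Q2=[]
t=30-36: P4@Q1 runs 6, rem=5, quantum used, demote→Q2. Q0=[] Q1=[P5] Q2=[P4]
t=36-42: P5@Q1 runs 6, rem=1, quantum used, demote→Q2. Q0=[] Q1=[] Q2=[P4,P5]
t=42-47: P4@Q2 runs 5, rem=0, completes. Q0=[] Q1=[] Q2=[P5]
t=47-48: P5@Q2 runs 1, rem=0, completes. Q0=[] Q1=[] Q2=[]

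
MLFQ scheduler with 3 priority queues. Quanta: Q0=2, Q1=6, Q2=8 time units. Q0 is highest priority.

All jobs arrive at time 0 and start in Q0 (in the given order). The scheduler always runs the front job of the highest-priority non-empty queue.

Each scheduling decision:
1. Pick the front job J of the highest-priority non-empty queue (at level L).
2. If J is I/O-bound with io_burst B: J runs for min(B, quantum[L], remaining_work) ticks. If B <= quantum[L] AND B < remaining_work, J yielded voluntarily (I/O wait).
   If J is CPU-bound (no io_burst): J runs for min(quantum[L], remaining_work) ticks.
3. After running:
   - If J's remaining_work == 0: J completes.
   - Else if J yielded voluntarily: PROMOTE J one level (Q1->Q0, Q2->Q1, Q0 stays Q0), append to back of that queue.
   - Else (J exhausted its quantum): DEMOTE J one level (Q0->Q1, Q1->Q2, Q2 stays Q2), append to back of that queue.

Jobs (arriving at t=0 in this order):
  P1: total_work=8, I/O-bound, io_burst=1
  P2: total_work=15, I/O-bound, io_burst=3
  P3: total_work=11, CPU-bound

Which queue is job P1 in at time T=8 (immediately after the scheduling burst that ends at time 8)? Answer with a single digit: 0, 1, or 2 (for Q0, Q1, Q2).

Answer: 0

Derivation:
t=0-1: P1@Q0 runs 1, rem=7, I/O yield, promote→Q0. Q0=[P2,P3,P1] Q1=[] Q2=[]
t=1-3: P2@Q0 runs 2, rem=13, quantum used, demote→Q1. Q0=[P3,P1] Q1=[P2] Q2=[]
t=3-5: P3@Q0 runs 2, rem=9, quantum used, demote→Q1. Q0=[P1] Q1=[P2,P3] Q2=[]
t=5-6: P1@Q0 runs 1, rem=6, I/O yield, promote→Q0. Q0=[P1] Q1=[P2,P3] Q2=[]
t=6-7: P1@Q0 runs 1, rem=5, I/O yield, promote→Q0. Q0=[P1] Q1=[P2,P3] Q2=[]
t=7-8: P1@Q0 runs 1, rem=4, I/O yield, promote→Q0. Q0=[P1] Q1=[P2,P3] Q2=[]
t=8-9: P1@Q0 runs 1, rem=3, I/O yield, promote→Q0. Q0=[P1] Q1=[P2,P3] Q2=[]
t=9-10: P1@Q0 runs 1, rem=2, I/O yield, promote→Q0. Q0=[P1] Q1=[P2,P3] Q2=[]
t=10-11: P1@Q0 runs 1, rem=1, I/O yield, promote→Q0. Q0=[P1] Q1=[P2,P3] Q2=[]
t=11-12: P1@Q0 runs 1, rem=0, completes. Q0=[] Q1=[P2,P3] Q2=[]
t=12-15: P2@Q1 runs 3, rem=10, I/O yield, promote→Q0. Q0=[P2] Q1=[P3] Q2=[]
t=15-17: P2@Q0 runs 2, rem=8, quantum used, demote→Q1. Q0=[] Q1=[P3,P2] Q2=[]
t=17-23: P3@Q1 runs 6, rem=3, quantum used, demote→Q2. Q0=[] Q1=[P2] Q2=[P3]
t=23-26: P2@Q1 runs 3, rem=5, I/O yield, promote→Q0. Q0=[P2] Q1=[] Q2=[P3]
t=26-28: P2@Q0 runs 2, rem=3, quantum used, demote→Q1. Q0=[] Q1=[P2] Q2=[P3]
t=28-31: P2@Q1 runs 3, rem=0, completes. Q0=[] Q1=[] Q2=[P3]
t=31-34: P3@Q2 runs 3, rem=0, completes. Q0=[] Q1=[] Q2=[]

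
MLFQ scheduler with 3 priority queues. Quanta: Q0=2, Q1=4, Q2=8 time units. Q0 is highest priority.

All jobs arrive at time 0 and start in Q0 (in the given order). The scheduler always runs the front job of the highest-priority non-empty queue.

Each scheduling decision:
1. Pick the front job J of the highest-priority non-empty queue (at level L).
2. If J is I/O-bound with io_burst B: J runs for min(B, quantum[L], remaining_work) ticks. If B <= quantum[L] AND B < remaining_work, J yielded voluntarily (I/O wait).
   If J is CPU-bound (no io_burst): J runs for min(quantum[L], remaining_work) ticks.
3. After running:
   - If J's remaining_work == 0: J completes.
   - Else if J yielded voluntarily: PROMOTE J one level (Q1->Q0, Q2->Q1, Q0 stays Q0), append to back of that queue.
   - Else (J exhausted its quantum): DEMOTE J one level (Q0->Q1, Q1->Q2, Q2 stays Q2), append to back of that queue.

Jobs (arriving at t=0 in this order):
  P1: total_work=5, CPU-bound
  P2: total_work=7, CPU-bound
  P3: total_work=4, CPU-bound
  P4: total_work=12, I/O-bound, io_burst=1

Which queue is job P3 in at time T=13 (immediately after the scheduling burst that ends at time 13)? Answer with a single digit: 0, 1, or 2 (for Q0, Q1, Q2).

t=0-2: P1@Q0 runs 2, rem=3, quantum used, demote→Q1. Q0=[P2,P3,P4] Q1=[P1] Q2=[]
t=2-4: P2@Q0 runs 2, rem=5, quantum used, demote→Q1. Q0=[P3,P4] Q1=[P1,P2] Q2=[]
t=4-6: P3@Q0 runs 2, rem=2, quantum used, demote→Q1. Q0=[P4] Q1=[P1,P2,P3] Q2=[]
t=6-7: P4@Q0 runs 1, rem=11, I/O yield, promote→Q0. Q0=[P4] Q1=[P1,P2,P3] Q2=[]
t=7-8: P4@Q0 runs 1, rem=10, I/O yield, promote→Q0. Q0=[P4] Q1=[P1,P2,P3] Q2=[]
t=8-9: P4@Q0 runs 1, rem=9, I/O yield, promote→Q0. Q0=[P4] Q1=[P1,P2,P3] Q2=[]
t=9-10: P4@Q0 runs 1, rem=8, I/O yield, promote→Q0. Q0=[P4] Q1=[P1,P2,P3] Q2=[]
t=10-11: P4@Q0 runs 1, rem=7, I/O yield, promote→Q0. Q0=[P4] Q1=[P1,P2,P3] Q2=[]
t=11-12: P4@Q0 runs 1, rem=6, I/O yield, promote→Q0. Q0=[P4] Q1=[P1,P2,P3] Q2=[]
t=12-13: P4@Q0 runs 1, rem=5, I/O yield, promote→Q0. Q0=[P4] Q1=[P1,P2,P3] Q2=[]
t=13-14: P4@Q0 runs 1, rem=4, I/O yield, promote→Q0. Q0=[P4] Q1=[P1,P2,P3] Q2=[]
t=14-15: P4@Q0 runs 1, rem=3, I/O yield, promote→Q0. Q0=[P4] Q1=[P1,P2,P3] Q2=[]
t=15-16: P4@Q0 runs 1, rem=2, I/O yield, promote→Q0. Q0=[P4] Q1=[P1,P2,P3] Q2=[]
t=16-17: P4@Q0 runs 1, rem=1, I/O yield, promote→Q0. Q0=[P4] Q1=[P1,P2,P3] Q2=[]
t=17-18: P4@Q0 runs 1, rem=0, completes. Q0=[] Q1=[P1,P2,P3] Q2=[]
t=18-21: P1@Q1 runs 3, rem=0, completes. Q0=[] Q1=[P2,P3] Q2=[]
t=21-25: P2@Q1 runs 4, rem=1, quantum used, demote→Q2. Q0=[] Q1=[P3] Q2=[P2]
t=25-27: P3@Q1 runs 2, rem=0, completes. Q0=[] Q1=[] Q2=[P2]
t=27-28: P2@Q2 runs 1, rem=0, completes. Q0=[] Q1=[] Q2=[]

Answer: 1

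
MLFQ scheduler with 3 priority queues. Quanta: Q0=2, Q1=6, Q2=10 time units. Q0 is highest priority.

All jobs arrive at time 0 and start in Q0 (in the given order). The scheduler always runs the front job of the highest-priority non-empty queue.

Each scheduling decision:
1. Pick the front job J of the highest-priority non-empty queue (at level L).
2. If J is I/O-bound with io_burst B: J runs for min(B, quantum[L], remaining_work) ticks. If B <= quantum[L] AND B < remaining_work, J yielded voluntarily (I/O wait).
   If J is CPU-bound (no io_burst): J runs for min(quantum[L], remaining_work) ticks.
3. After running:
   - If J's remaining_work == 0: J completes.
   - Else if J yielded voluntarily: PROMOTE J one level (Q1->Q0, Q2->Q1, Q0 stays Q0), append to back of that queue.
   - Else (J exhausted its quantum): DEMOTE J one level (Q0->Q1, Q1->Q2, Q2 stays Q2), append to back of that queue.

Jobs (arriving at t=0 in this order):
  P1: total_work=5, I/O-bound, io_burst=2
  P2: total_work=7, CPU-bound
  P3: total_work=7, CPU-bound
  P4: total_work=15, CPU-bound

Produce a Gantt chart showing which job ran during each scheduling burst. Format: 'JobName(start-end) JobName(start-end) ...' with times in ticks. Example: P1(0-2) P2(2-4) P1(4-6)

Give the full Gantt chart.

Answer: P1(0-2) P2(2-4) P3(4-6) P4(6-8) P1(8-10) P1(10-11) P2(11-16) P3(16-21) P4(21-27) P4(27-34)

Derivation:
t=0-2: P1@Q0 runs 2, rem=3, I/O yield, promote→Q0. Q0=[P2,P3,P4,P1] Q1=[] Q2=[]
t=2-4: P2@Q0 runs 2, rem=5, quantum used, demote→Q1. Q0=[P3,P4,P1] Q1=[P2] Q2=[]
t=4-6: P3@Q0 runs 2, rem=5, quantum used, demote→Q1. Q0=[P4,P1] Q1=[P2,P3] Q2=[]
t=6-8: P4@Q0 runs 2, rem=13, quantum used, demote→Q1. Q0=[P1] Q1=[P2,P3,P4] Q2=[]
t=8-10: P1@Q0 runs 2, rem=1, I/O yield, promote→Q0. Q0=[P1] Q1=[P2,P3,P4] Q2=[]
t=10-11: P1@Q0 runs 1, rem=0, completes. Q0=[] Q1=[P2,P3,P4] Q2=[]
t=11-16: P2@Q1 runs 5, rem=0, completes. Q0=[] Q1=[P3,P4] Q2=[]
t=16-21: P3@Q1 runs 5, rem=0, completes. Q0=[] Q1=[P4] Q2=[]
t=21-27: P4@Q1 runs 6, rem=7, quantum used, demote→Q2. Q0=[] Q1=[] Q2=[P4]
t=27-34: P4@Q2 runs 7, rem=0, completes. Q0=[] Q1=[] Q2=[]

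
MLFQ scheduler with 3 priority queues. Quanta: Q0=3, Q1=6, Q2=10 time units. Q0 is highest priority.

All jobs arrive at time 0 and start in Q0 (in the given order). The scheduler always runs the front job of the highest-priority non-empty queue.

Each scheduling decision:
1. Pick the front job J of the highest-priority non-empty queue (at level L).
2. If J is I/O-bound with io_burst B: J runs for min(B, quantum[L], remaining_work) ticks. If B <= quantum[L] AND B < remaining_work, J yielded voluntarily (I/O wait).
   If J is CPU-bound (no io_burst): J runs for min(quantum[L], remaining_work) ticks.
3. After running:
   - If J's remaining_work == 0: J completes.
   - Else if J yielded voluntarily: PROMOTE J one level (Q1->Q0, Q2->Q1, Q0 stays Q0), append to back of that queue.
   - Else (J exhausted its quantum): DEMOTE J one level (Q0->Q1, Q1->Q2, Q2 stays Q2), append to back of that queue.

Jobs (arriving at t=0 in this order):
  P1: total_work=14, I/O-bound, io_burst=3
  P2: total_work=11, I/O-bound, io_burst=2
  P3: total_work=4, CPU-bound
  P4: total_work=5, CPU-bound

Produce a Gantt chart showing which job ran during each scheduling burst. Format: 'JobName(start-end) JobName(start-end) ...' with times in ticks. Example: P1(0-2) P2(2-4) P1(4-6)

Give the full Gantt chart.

Answer: P1(0-3) P2(3-5) P3(5-8) P4(8-11) P1(11-14) P2(14-16) P1(16-19) P2(19-21) P1(21-24) P2(24-26) P1(26-28) P2(28-30) P2(30-31) P3(31-32) P4(32-34)

Derivation:
t=0-3: P1@Q0 runs 3, rem=11, I/O yield, promote→Q0. Q0=[P2,P3,P4,P1] Q1=[] Q2=[]
t=3-5: P2@Q0 runs 2, rem=9, I/O yield, promote→Q0. Q0=[P3,P4,P1,P2] Q1=[] Q2=[]
t=5-8: P3@Q0 runs 3, rem=1, quantum used, demote→Q1. Q0=[P4,P1,P2] Q1=[P3] Q2=[]
t=8-11: P4@Q0 runs 3, rem=2, quantum used, demote→Q1. Q0=[P1,P2] Q1=[P3,P4] Q2=[]
t=11-14: P1@Q0 runs 3, rem=8, I/O yield, promote→Q0. Q0=[P2,P1] Q1=[P3,P4] Q2=[]
t=14-16: P2@Q0 runs 2, rem=7, I/O yield, promote→Q0. Q0=[P1,P2] Q1=[P3,P4] Q2=[]
t=16-19: P1@Q0 runs 3, rem=5, I/O yield, promote→Q0. Q0=[P2,P1] Q1=[P3,P4] Q2=[]
t=19-21: P2@Q0 runs 2, rem=5, I/O yield, promote→Q0. Q0=[P1,P2] Q1=[P3,P4] Q2=[]
t=21-24: P1@Q0 runs 3, rem=2, I/O yield, promote→Q0. Q0=[P2,P1] Q1=[P3,P4] Q2=[]
t=24-26: P2@Q0 runs 2, rem=3, I/O yield, promote→Q0. Q0=[P1,P2] Q1=[P3,P4] Q2=[]
t=26-28: P1@Q0 runs 2, rem=0, completes. Q0=[P2] Q1=[P3,P4] Q2=[]
t=28-30: P2@Q0 runs 2, rem=1, I/O yield, promote→Q0. Q0=[P2] Q1=[P3,P4] Q2=[]
t=30-31: P2@Q0 runs 1, rem=0, completes. Q0=[] Q1=[P3,P4] Q2=[]
t=31-32: P3@Q1 runs 1, rem=0, completes. Q0=[] Q1=[P4] Q2=[]
t=32-34: P4@Q1 runs 2, rem=0, completes. Q0=[] Q1=[] Q2=[]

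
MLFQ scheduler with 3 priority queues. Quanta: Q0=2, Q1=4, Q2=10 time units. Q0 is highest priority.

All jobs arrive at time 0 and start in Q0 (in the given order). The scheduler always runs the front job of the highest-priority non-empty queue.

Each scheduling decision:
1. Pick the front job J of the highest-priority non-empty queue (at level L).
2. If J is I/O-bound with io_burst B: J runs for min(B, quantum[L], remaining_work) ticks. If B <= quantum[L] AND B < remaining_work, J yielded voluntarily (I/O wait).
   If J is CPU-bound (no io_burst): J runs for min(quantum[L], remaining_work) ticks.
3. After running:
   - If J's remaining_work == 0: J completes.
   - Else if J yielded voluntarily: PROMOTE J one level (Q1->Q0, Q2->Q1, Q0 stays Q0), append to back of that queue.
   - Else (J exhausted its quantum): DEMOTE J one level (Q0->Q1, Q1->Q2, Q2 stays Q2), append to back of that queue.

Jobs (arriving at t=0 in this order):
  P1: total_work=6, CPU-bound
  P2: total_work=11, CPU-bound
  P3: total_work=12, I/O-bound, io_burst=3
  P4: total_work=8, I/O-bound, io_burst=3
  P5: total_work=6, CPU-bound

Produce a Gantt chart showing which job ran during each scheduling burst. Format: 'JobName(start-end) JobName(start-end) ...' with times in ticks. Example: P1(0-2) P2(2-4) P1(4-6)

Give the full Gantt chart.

Answer: P1(0-2) P2(2-4) P3(4-6) P4(6-8) P5(8-10) P1(10-14) P2(14-18) P3(18-21) P3(21-23) P4(23-26) P4(26-28) P5(28-32) P3(32-35) P3(35-37) P4(37-38) P2(38-43)

Derivation:
t=0-2: P1@Q0 runs 2, rem=4, quantum used, demote→Q1. Q0=[P2,P3,P4,P5] Q1=[P1] Q2=[]
t=2-4: P2@Q0 runs 2, rem=9, quantum used, demote→Q1. Q0=[P3,P4,P5] Q1=[P1,P2] Q2=[]
t=4-6: P3@Q0 runs 2, rem=10, quantum used, demote→Q1. Q0=[P4,P5] Q1=[P1,P2,P3] Q2=[]
t=6-8: P4@Q0 runs 2, rem=6, quantum used, demote→Q1. Q0=[P5] Q1=[P1,P2,P3,P4] Q2=[]
t=8-10: P5@Q0 runs 2, rem=4, quantum used, demote→Q1. Q0=[] Q1=[P1,P2,P3,P4,P5] Q2=[]
t=10-14: P1@Q1 runs 4, rem=0, completes. Q0=[] Q1=[P2,P3,P4,P5] Q2=[]
t=14-18: P2@Q1 runs 4, rem=5, quantum used, demote→Q2. Q0=[] Q1=[P3,P4,P5] Q2=[P2]
t=18-21: P3@Q1 runs 3, rem=7, I/O yield, promote→Q0. Q0=[P3] Q1=[P4,P5] Q2=[P2]
t=21-23: P3@Q0 runs 2, rem=5, quantum used, demote→Q1. Q0=[] Q1=[P4,P5,P3] Q2=[P2]
t=23-26: P4@Q1 runs 3, rem=3, I/O yield, promote→Q0. Q0=[P4] Q1=[P5,P3] Q2=[P2]
t=26-28: P4@Q0 runs 2, rem=1, quantum used, demote→Q1. Q0=[] Q1=[P5,P3,P4] Q2=[P2]
t=28-32: P5@Q1 runs 4, rem=0, completes. Q0=[] Q1=[P3,P4] Q2=[P2]
t=32-35: P3@Q1 runs 3, rem=2, I/O yield, promote→Q0. Q0=[P3] Q1=[P4] Q2=[P2]
t=35-37: P3@Q0 runs 2, rem=0, completes. Q0=[] Q1=[P4] Q2=[P2]
t=37-38: P4@Q1 runs 1, rem=0, completes. Q0=[] Q1=[] Q2=[P2]
t=38-43: P2@Q2 runs 5, rem=0, completes. Q0=[] Q1=[] Q2=[]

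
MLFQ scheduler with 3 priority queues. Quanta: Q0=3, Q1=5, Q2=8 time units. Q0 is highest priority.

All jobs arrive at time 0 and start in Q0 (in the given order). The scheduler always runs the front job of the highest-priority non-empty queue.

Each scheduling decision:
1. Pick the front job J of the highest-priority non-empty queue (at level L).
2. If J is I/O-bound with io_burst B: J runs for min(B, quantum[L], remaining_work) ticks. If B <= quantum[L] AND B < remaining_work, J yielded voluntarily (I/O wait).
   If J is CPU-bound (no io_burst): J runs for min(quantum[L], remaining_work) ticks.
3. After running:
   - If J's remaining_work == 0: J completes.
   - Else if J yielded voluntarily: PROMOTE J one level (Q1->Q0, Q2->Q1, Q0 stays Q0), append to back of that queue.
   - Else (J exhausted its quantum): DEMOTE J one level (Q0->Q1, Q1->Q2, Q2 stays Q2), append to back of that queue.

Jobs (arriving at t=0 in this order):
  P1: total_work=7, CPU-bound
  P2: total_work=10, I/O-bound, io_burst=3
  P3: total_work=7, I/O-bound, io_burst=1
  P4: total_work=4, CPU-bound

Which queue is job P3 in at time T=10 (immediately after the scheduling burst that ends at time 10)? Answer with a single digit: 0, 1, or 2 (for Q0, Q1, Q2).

Answer: 0

Derivation:
t=0-3: P1@Q0 runs 3, rem=4, quantum used, demote→Q1. Q0=[P2,P3,P4] Q1=[P1] Q2=[]
t=3-6: P2@Q0 runs 3, rem=7, I/O yield, promote→Q0. Q0=[P3,P4,P2] Q1=[P1] Q2=[]
t=6-7: P3@Q0 runs 1, rem=6, I/O yield, promote→Q0. Q0=[P4,P2,P3] Q1=[P1] Q2=[]
t=7-10: P4@Q0 runs 3, rem=1, quantum used, demote→Q1. Q0=[P2,P3] Q1=[P1,P4] Q2=[]
t=10-13: P2@Q0 runs 3, rem=4, I/O yield, promote→Q0. Q0=[P3,P2] Q1=[P1,P4] Q2=[]
t=13-14: P3@Q0 runs 1, rem=5, I/O yield, promote→Q0. Q0=[P2,P3] Q1=[P1,P4] Q2=[]
t=14-17: P2@Q0 runs 3, rem=1, I/O yield, promote→Q0. Q0=[P3,P2] Q1=[P1,P4] Q2=[]
t=17-18: P3@Q0 runs 1, rem=4, I/O yield, promote→Q0. Q0=[P2,P3] Q1=[P1,P4] Q2=[]
t=18-19: P2@Q0 runs 1, rem=0, completes. Q0=[P3] Q1=[P1,P4] Q2=[]
t=19-20: P3@Q0 runs 1, rem=3, I/O yield, promote→Q0. Q0=[P3] Q1=[P1,P4] Q2=[]
t=20-21: P3@Q0 runs 1, rem=2, I/O yield, promote→Q0. Q0=[P3] Q1=[P1,P4] Q2=[]
t=21-22: P3@Q0 runs 1, rem=1, I/O yield, promote→Q0. Q0=[P3] Q1=[P1,P4] Q2=[]
t=22-23: P3@Q0 runs 1, rem=0, completes. Q0=[] Q1=[P1,P4] Q2=[]
t=23-27: P1@Q1 runs 4, rem=0, completes. Q0=[] Q1=[P4] Q2=[]
t=27-28: P4@Q1 runs 1, rem=0, completes. Q0=[] Q1=[] Q2=[]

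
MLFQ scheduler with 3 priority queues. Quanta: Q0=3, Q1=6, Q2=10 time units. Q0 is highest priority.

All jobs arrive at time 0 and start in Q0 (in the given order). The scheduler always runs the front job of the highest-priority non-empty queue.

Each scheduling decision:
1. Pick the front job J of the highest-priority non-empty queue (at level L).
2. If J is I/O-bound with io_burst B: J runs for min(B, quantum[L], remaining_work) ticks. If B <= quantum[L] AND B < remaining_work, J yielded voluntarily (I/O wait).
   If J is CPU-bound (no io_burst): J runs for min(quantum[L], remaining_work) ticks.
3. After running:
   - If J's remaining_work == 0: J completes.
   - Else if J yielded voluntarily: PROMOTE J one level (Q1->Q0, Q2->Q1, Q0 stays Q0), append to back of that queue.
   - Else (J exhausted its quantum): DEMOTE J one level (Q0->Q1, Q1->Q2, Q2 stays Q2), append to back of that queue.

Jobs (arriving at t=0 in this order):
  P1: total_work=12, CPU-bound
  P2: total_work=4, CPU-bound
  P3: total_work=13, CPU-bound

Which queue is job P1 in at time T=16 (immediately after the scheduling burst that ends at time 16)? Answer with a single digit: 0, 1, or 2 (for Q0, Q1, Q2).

Answer: 2

Derivation:
t=0-3: P1@Q0 runs 3, rem=9, quantum used, demote→Q1. Q0=[P2,P3] Q1=[P1] Q2=[]
t=3-6: P2@Q0 runs 3, rem=1, quantum used, demote→Q1. Q0=[P3] Q1=[P1,P2] Q2=[]
t=6-9: P3@Q0 runs 3, rem=10, quantum used, demote→Q1. Q0=[] Q1=[P1,P2,P3] Q2=[]
t=9-15: P1@Q1 runs 6, rem=3, quantum used, demote→Q2. Q0=[] Q1=[P2,P3] Q2=[P1]
t=15-16: P2@Q1 runs 1, rem=0, completes. Q0=[] Q1=[P3] Q2=[P1]
t=16-22: P3@Q1 runs 6, rem=4, quantum used, demote→Q2. Q0=[] Q1=[] Q2=[P1,P3]
t=22-25: P1@Q2 runs 3, rem=0, completes. Q0=[] Q1=[] Q2=[P3]
t=25-29: P3@Q2 runs 4, rem=0, completes. Q0=[] Q1=[] Q2=[]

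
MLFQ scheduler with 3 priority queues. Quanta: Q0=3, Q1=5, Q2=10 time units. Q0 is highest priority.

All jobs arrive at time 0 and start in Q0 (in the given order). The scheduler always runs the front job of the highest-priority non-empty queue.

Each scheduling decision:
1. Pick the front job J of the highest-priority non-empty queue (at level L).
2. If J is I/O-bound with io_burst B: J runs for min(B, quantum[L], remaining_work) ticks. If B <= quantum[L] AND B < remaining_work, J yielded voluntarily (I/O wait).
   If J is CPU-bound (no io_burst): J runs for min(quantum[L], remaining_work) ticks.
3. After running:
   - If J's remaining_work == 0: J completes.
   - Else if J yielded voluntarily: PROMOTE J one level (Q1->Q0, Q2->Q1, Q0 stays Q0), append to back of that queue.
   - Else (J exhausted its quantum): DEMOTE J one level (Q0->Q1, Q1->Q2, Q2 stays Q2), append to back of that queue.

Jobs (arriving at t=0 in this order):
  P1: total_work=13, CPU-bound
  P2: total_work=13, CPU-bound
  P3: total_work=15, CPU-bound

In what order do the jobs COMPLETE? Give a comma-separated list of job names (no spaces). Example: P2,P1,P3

t=0-3: P1@Q0 runs 3, rem=10, quantum used, demote→Q1. Q0=[P2,P3] Q1=[P1] Q2=[]
t=3-6: P2@Q0 runs 3, rem=10, quantum used, demote→Q1. Q0=[P3] Q1=[P1,P2] Q2=[]
t=6-9: P3@Q0 runs 3, rem=12, quantum used, demote→Q1. Q0=[] Q1=[P1,P2,P3] Q2=[]
t=9-14: P1@Q1 runs 5, rem=5, quantum used, demote→Q2. Q0=[] Q1=[P2,P3] Q2=[P1]
t=14-19: P2@Q1 runs 5, rem=5, quantum used, demote→Q2. Q0=[] Q1=[P3] Q2=[P1,P2]
t=19-24: P3@Q1 runs 5, rem=7, quantum used, demote→Q2. Q0=[] Q1=[] Q2=[P1,P2,P3]
t=24-29: P1@Q2 runs 5, rem=0, completes. Q0=[] Q1=[] Q2=[P2,P3]
t=29-34: P2@Q2 runs 5, rem=0, completes. Q0=[] Q1=[] Q2=[P3]
t=34-41: P3@Q2 runs 7, rem=0, completes. Q0=[] Q1=[] Q2=[]

Answer: P1,P2,P3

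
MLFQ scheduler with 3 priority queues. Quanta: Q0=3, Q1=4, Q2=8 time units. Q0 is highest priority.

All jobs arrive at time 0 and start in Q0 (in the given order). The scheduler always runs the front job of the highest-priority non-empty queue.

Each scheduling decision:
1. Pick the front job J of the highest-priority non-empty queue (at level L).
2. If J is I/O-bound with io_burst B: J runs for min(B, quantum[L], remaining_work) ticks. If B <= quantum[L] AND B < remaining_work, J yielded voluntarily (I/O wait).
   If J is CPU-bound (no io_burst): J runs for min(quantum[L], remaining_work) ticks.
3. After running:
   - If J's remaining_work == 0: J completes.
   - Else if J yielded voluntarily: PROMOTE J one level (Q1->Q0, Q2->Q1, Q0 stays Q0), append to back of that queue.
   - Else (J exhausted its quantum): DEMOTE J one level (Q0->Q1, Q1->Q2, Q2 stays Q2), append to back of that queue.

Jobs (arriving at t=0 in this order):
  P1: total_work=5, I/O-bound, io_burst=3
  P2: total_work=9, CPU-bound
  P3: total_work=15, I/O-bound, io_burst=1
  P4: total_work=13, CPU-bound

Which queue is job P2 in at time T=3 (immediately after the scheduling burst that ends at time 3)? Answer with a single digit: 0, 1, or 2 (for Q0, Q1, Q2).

t=0-3: P1@Q0 runs 3, rem=2, I/O yield, promote→Q0. Q0=[P2,P3,P4,P1] Q1=[] Q2=[]
t=3-6: P2@Q0 runs 3, rem=6, quantum used, demote→Q1. Q0=[P3,P4,P1] Q1=[P2] Q2=[]
t=6-7: P3@Q0 runs 1, rem=14, I/O yield, promote→Q0. Q0=[P4,P1,P3] Q1=[P2] Q2=[]
t=7-10: P4@Q0 runs 3, rem=10, quantum used, demote→Q1. Q0=[P1,P3] Q1=[P2,P4] Q2=[]
t=10-12: P1@Q0 runs 2, rem=0, completes. Q0=[P3] Q1=[P2,P4] Q2=[]
t=12-13: P3@Q0 runs 1, rem=13, I/O yield, promote→Q0. Q0=[P3] Q1=[P2,P4] Q2=[]
t=13-14: P3@Q0 runs 1, rem=12, I/O yield, promote→Q0. Q0=[P3] Q1=[P2,P4] Q2=[]
t=14-15: P3@Q0 runs 1, rem=11, I/O yield, promote→Q0. Q0=[P3] Q1=[P2,P4] Q2=[]
t=15-16: P3@Q0 runs 1, rem=10, I/O yield, promote→Q0. Q0=[P3] Q1=[P2,P4] Q2=[]
t=16-17: P3@Q0 runs 1, rem=9, I/O yield, promote→Q0. Q0=[P3] Q1=[P2,P4] Q2=[]
t=17-18: P3@Q0 runs 1, rem=8, I/O yield, promote→Q0. Q0=[P3] Q1=[P2,P4] Q2=[]
t=18-19: P3@Q0 runs 1, rem=7, I/O yield, promote→Q0. Q0=[P3] Q1=[P2,P4] Q2=[]
t=19-20: P3@Q0 runs 1, rem=6, I/O yield, promote→Q0. Q0=[P3] Q1=[P2,P4] Q2=[]
t=20-21: P3@Q0 runs 1, rem=5, I/O yield, promote→Q0. Q0=[P3] Q1=[P2,P4] Q2=[]
t=21-22: P3@Q0 runs 1, rem=4, I/O yield, promote→Q0. Q0=[P3] Q1=[P2,P4] Q2=[]
t=22-23: P3@Q0 runs 1, rem=3, I/O yield, promote→Q0. Q0=[P3] Q1=[P2,P4] Q2=[]
t=23-24: P3@Q0 runs 1, rem=2, I/O yield, promote→Q0. Q0=[P3] Q1=[P2,P4] Q2=[]
t=24-25: P3@Q0 runs 1, rem=1, I/O yield, promote→Q0. Q0=[P3] Q1=[P2,P4] Q2=[]
t=25-26: P3@Q0 runs 1, rem=0, completes. Q0=[] Q1=[P2,P4] Q2=[]
t=26-30: P2@Q1 runs 4, rem=2, quantum used, demote→Q2. Q0=[] Q1=[P4] Q2=[P2]
t=30-34: P4@Q1 runs 4, rem=6, quantum used, demote→Q2. Q0=[] Q1=[] Q2=[P2,P4]
t=34-36: P2@Q2 runs 2, rem=0, completes. Q0=[] Q1=[] Q2=[P4]
t=36-42: P4@Q2 runs 6, rem=0, completes. Q0=[] Q1=[] Q2=[]

Answer: 0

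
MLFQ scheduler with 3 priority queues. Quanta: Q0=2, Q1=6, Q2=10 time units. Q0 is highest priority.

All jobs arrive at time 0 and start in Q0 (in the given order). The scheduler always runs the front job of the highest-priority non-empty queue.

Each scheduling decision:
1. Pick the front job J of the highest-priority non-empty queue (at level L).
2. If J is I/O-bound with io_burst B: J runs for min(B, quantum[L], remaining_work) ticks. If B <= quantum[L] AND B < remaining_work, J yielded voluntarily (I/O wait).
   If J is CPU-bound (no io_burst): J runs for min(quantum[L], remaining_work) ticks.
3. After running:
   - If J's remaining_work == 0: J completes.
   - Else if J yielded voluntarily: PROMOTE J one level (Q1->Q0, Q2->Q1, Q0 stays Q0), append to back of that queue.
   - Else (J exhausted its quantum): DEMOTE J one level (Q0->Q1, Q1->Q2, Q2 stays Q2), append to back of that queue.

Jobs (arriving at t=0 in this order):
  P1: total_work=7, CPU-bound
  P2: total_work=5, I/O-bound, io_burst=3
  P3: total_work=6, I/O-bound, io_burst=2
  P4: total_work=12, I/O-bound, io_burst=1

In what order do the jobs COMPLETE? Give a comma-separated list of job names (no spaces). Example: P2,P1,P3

Answer: P3,P4,P1,P2

Derivation:
t=0-2: P1@Q0 runs 2, rem=5, quantum used, demote→Q1. Q0=[P2,P3,P4] Q1=[P1] Q2=[]
t=2-4: P2@Q0 runs 2, rem=3, quantum used, demote→Q1. Q0=[P3,P4] Q1=[P1,P2] Q2=[]
t=4-6: P3@Q0 runs 2, rem=4, I/O yield, promote→Q0. Q0=[P4,P3] Q1=[P1,P2] Q2=[]
t=6-7: P4@Q0 runs 1, rem=11, I/O yield, promote→Q0. Q0=[P3,P4] Q1=[P1,P2] Q2=[]
t=7-9: P3@Q0 runs 2, rem=2, I/O yield, promote→Q0. Q0=[P4,P3] Q1=[P1,P2] Q2=[]
t=9-10: P4@Q0 runs 1, rem=10, I/O yield, promote→Q0. Q0=[P3,P4] Q1=[P1,P2] Q2=[]
t=10-12: P3@Q0 runs 2, rem=0, completes. Q0=[P4] Q1=[P1,P2] Q2=[]
t=12-13: P4@Q0 runs 1, rem=9, I/O yield, promote→Q0. Q0=[P4] Q1=[P1,P2] Q2=[]
t=13-14: P4@Q0 runs 1, rem=8, I/O yield, promote→Q0. Q0=[P4] Q1=[P1,P2] Q2=[]
t=14-15: P4@Q0 runs 1, rem=7, I/O yield, promote→Q0. Q0=[P4] Q1=[P1,P2] Q2=[]
t=15-16: P4@Q0 runs 1, rem=6, I/O yield, promote→Q0. Q0=[P4] Q1=[P1,P2] Q2=[]
t=16-17: P4@Q0 runs 1, rem=5, I/O yield, promote→Q0. Q0=[P4] Q1=[P1,P2] Q2=[]
t=17-18: P4@Q0 runs 1, rem=4, I/O yield, promote→Q0. Q0=[P4] Q1=[P1,P2] Q2=[]
t=18-19: P4@Q0 runs 1, rem=3, I/O yield, promote→Q0. Q0=[P4] Q1=[P1,P2] Q2=[]
t=19-20: P4@Q0 runs 1, rem=2, I/O yield, promote→Q0. Q0=[P4] Q1=[P1,P2] Q2=[]
t=20-21: P4@Q0 runs 1, rem=1, I/O yield, promote→Q0. Q0=[P4] Q1=[P1,P2] Q2=[]
t=21-22: P4@Q0 runs 1, rem=0, completes. Q0=[] Q1=[P1,P2] Q2=[]
t=22-27: P1@Q1 runs 5, rem=0, completes. Q0=[] Q1=[P2] Q2=[]
t=27-30: P2@Q1 runs 3, rem=0, completes. Q0=[] Q1=[] Q2=[]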